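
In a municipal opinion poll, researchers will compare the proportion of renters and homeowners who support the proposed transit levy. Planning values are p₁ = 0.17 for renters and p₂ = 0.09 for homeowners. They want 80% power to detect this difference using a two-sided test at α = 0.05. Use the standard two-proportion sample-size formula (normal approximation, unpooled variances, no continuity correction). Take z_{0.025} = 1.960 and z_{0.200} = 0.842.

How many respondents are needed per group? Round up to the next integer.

n = 274 per group

n = (z_{α/2} + z_β)² · [p₁(1−p₁) + p₂(1−p₂)] / (p₁ − p₂)²
  = (1.960 + 0.842)² · (0.17·0.83 + 0.09·0.91) / (0.08)²
  = (2.802)² · (0.1411 + 0.0819) / 0.0064
  = 7.8512 · 0.2230 / 0.0064
  = 273.57
Round up → n = 274 per group.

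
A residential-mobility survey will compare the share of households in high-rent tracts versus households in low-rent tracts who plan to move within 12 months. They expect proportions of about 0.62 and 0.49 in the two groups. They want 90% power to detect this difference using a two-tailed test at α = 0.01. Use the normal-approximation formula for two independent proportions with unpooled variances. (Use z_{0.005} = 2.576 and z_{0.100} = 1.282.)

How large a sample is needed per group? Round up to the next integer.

n = (z_{α/2} + z_β)² · [p₁(1−p₁) + p₂(1−p₂)] / (p₁ − p₂)²
  = (2.576 + 1.282)² · (0.62·0.38 + 0.49·0.51) / (0.13)²
  = (3.858)² · (0.2356 + 0.2499) / 0.0169
  = 14.8842 · 0.4855 / 0.0169
  = 427.59
Round up → n = 428 per group.

n = 428 per group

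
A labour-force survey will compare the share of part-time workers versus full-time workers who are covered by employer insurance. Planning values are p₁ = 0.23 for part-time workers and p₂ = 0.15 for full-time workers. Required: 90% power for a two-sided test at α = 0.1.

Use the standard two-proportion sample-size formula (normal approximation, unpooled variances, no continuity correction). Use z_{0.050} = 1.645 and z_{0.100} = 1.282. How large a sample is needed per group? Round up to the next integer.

n = 408 per group

n = (z_{α/2} + z_β)² · [p₁(1−p₁) + p₂(1−p₂)] / (p₁ − p₂)²
  = (1.645 + 1.282)² · (0.23·0.77 + 0.15·0.85) / (0.08)²
  = (2.927)² · (0.1771 + 0.1275) / 0.0064
  = 8.5673 · 0.3046 / 0.0064
  = 407.75
Round up → n = 408 per group.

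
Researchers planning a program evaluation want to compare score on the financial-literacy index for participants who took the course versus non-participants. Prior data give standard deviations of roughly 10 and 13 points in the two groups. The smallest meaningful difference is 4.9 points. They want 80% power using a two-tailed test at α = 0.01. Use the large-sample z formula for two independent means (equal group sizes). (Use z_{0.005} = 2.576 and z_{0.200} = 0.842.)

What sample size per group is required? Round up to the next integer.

n = 131 per group

n = (z_{α/2} + z_β)² · (σ₁² + σ₂²) / δ²
  = (2.576 + 0.842)² · (10² + 13² = 269) / 4.9²
  = 11.6827 · 269 / 24.01
  = 130.89
Round up → n = 131 per group.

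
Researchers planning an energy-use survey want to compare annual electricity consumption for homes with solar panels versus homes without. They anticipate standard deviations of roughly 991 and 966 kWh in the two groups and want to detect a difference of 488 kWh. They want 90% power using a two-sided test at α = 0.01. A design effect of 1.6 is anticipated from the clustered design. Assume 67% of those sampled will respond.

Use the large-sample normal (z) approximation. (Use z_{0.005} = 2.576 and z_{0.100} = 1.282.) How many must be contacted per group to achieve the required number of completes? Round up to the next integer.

n = (z_{α/2} + z_β)² · (σ₁² + σ₂²) / δ²
  = (2.576 + 1.282)² · (991² + 966² = 1915237) / 488²
  = 14.8842 · 1915237 / 238144
  = 119.70
Design effect: 1.6 × 119.70 = 191.53.
Adjust for 67% response: 191.53 / 0.67 = 285.86.
Round up → n = 286 per group.

n = 286 per group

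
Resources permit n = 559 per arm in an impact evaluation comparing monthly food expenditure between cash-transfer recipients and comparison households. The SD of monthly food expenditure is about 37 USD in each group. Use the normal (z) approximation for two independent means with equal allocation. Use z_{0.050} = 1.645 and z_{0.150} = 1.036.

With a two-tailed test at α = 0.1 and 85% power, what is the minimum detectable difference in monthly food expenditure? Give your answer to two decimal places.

Minimum detectable difference ≈ 5.93 USD

δ = (z_{α/2} + z_β) · √((σ₁²+σ₂²)/n)
  = (1.645 + 1.036) · √(2738/559)
  = 2.681 · √4.898
  = 2.681 · 2.2131
  = 5.9335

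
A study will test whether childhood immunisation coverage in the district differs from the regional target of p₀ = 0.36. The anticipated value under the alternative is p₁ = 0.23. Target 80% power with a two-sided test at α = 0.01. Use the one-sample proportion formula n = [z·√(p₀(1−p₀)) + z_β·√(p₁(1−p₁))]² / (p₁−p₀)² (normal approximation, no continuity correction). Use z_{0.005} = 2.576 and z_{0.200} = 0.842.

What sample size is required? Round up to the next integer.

n = 150

n = [z_{α/2}·√(p₀q₀) + z_β·√(p₁q₁)]² / (p₁ − p₀)²
  = [2.576·√(0.36·0.64) + 0.842·√(0.23·0.77)]² / (-0.13)²
  = [2.576·0.4800 + 0.842·0.4208]² / 0.0169
  = [1.5908]² / 0.0169
  = 149.75
Round up → n = 150.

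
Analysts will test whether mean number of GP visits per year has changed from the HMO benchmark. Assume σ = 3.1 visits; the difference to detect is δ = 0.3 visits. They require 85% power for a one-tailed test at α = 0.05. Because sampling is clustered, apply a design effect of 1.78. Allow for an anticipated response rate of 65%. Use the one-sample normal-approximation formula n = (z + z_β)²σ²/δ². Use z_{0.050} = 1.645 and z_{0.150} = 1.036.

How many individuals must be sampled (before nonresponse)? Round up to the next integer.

n = (z_α + z_β)² · σ² / δ²
  = (1.645 + 1.036)² · 3.1² / 0.3²
  = 7.1878 · 9.61 / 0.09
  = 767.49
Design effect: 1.78 × 767.49 = 1366.14.
Adjust for 65% response: 1366.14 / 0.65 = 2101.75.
Round up → n = 2102.

n = 2102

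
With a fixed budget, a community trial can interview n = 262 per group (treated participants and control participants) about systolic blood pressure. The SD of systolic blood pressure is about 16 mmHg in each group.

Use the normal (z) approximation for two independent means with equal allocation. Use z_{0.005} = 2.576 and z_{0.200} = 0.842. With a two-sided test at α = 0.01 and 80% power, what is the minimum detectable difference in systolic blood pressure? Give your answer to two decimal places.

δ = (z_{α/2} + z_β) · √((σ₁²+σ₂²)/n)
  = (2.576 + 0.842) · √(512/262)
  = 3.418 · √1.9542
  = 3.418 · 1.3979
  = 4.7781

Minimum detectable difference ≈ 4.78 mmHg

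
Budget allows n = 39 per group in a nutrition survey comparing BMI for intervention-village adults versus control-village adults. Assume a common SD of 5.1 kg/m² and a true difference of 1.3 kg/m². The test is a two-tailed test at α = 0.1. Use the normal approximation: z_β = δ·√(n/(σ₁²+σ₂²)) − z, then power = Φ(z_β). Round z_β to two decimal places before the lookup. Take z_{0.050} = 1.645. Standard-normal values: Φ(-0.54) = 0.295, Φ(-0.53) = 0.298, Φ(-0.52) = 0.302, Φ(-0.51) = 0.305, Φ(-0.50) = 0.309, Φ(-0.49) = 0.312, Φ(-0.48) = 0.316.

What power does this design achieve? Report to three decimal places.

Power ≈ 0.302

z_β = δ·√(n/(σ₁²+σ₂²)) − z_{α/2}
    = 1.3 · √(39/52.02) − 1.645
    = 1.3 · 0.86586 − 1.645
    = 1.1256 − 1.645 = -0.5194 → -0.52
Power = Φ(-0.52) = 0.302.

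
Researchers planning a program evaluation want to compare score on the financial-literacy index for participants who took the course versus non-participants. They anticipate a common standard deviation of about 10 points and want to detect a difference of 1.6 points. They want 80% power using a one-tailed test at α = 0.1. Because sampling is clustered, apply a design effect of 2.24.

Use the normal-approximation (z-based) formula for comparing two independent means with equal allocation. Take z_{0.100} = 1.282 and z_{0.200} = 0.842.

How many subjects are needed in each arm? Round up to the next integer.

n = (z_α + z_β)² · (σ₁² + σ₂²) / δ²
  = (1.282 + 0.842)² · (2·10² = 200) / 1.6²
  = 4.5114 · 200 / 2.56
  = 352.45
Design effect: 2.24 × 352.45 = 789.49.
Round up → n = 790 per group.

n = 790 per group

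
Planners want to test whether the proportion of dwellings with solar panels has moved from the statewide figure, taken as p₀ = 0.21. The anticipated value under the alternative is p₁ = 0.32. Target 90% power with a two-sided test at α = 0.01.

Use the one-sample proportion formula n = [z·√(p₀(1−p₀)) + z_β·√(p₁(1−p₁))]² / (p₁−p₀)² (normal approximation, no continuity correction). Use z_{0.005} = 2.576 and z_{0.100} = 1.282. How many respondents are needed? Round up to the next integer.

n = 225

n = [z_{α/2}·√(p₀q₀) + z_β·√(p₁q₁)]² / (p₁ − p₀)²
  = [2.576·√(0.21·0.79) + 1.282·√(0.32·0.68)]² / (0.11)²
  = [2.576·0.4073 + 1.282·0.4665]² / 0.0121
  = [1.6472]² / 0.0121
  = 224.25
Round up → n = 225.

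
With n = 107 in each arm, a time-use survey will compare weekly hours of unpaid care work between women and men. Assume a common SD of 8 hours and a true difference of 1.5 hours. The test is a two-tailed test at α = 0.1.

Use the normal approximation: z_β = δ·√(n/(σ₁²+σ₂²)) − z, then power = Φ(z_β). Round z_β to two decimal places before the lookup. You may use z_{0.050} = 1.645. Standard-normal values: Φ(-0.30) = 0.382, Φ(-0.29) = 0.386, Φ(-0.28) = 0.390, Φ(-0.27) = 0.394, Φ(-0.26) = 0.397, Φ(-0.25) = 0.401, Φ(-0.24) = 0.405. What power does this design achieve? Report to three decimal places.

Power ≈ 0.394

z_β = δ·√(n/(σ₁²+σ₂²)) − z_{α/2}
    = 1.5 · √(107/128) − 1.645
    = 1.5 · 0.91430 − 1.645
    = 1.3714 − 1.645 = -0.2736 → -0.27
Power = Φ(-0.27) = 0.394.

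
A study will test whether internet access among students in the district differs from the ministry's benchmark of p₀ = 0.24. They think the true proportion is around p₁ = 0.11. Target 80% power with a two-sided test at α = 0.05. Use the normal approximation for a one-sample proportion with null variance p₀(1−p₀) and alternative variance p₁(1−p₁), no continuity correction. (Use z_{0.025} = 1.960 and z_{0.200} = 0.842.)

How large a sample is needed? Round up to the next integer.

n = [z_{α/2}·√(p₀q₀) + z_β·√(p₁q₁)]² / (p₁ − p₀)²
  = [1.960·√(0.24·0.76) + 0.842·√(0.11·0.89)]² / (-0.13)²
  = [1.960·0.4271 + 0.842·0.3129]² / 0.0169
  = [1.1005]² / 0.0169
  = 71.67
Round up → n = 72.

n = 72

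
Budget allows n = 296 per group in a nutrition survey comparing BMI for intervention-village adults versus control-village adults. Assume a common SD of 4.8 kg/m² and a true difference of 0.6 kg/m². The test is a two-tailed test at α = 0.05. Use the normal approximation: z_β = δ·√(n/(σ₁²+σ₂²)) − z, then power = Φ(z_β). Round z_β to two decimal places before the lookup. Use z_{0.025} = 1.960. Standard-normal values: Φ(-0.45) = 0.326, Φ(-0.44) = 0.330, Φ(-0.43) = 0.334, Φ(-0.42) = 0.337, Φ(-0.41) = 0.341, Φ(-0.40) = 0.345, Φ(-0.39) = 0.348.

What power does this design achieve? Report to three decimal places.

Power ≈ 0.330

z_β = δ·√(n/(σ₁²+σ₂²)) − z_{α/2}
    = 0.6 · √(296/46.08) − 1.960
    = 0.6 · 2.53448 − 1.960
    = 1.5207 − 1.960 = -0.4393 → -0.44
Power = Φ(-0.44) = 0.330.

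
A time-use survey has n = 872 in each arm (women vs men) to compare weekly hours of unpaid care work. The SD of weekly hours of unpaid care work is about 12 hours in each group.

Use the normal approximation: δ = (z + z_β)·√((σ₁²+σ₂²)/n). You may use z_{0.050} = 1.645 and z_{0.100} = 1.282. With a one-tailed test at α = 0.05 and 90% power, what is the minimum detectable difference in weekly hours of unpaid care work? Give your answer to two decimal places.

δ = (z_α + z_β) · √((σ₁²+σ₂²)/n)
  = (1.645 + 1.282) · √(288/872)
  = 2.927 · √0.33028
  = 2.927 · 0.5747
  = 1.6821

Minimum detectable difference ≈ 1.68 hours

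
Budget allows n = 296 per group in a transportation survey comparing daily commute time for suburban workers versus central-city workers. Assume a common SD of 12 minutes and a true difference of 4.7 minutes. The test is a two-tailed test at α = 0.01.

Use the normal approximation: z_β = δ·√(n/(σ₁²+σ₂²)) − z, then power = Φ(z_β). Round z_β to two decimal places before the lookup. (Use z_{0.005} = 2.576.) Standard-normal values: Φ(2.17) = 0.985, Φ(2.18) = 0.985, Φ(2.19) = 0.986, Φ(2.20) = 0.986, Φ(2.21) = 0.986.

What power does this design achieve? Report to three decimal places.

Power ≈ 0.986

z_β = δ·√(n/(σ₁²+σ₂²)) − z_{α/2}
    = 4.7 · √(296/288) − 2.576
    = 4.7 · 1.01379 − 2.576
    = 4.7648 − 2.576 = 2.1888 → 2.19
Power = Φ(2.19) = 0.986.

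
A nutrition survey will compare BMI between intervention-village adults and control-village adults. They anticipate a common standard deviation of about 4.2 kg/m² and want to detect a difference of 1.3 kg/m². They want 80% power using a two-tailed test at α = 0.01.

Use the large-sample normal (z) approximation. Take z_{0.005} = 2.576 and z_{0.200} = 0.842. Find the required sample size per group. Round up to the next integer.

n = (z_{α/2} + z_β)² · (σ₁² + σ₂²) / δ²
  = (2.576 + 0.842)² · (2·4.2² = 35.28) / 1.3²
  = 11.6827 · 35.28 / 1.69
  = 243.89
Round up → n = 244 per group.

n = 244 per group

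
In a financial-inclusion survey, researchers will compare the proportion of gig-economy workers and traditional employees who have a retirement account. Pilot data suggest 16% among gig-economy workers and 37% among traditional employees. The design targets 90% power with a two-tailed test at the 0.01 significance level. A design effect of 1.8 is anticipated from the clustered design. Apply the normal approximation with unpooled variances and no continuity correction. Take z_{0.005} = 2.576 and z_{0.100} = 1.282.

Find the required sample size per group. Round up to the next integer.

n = 224 per group

n = (z_{α/2} + z_β)² · [p₁(1−p₁) + p₂(1−p₂)] / (p₁ − p₂)²
  = (2.576 + 1.282)² · (0.16·0.84 + 0.37·0.63) / (-0.21)²
  = (3.858)² · (0.1344 + 0.2331) / 0.0441
  = 14.8842 · 0.3675 / 0.0441
  = 124.03
Design effect: 1.8 × 124.03 = 223.26.
Round up → n = 224 per group.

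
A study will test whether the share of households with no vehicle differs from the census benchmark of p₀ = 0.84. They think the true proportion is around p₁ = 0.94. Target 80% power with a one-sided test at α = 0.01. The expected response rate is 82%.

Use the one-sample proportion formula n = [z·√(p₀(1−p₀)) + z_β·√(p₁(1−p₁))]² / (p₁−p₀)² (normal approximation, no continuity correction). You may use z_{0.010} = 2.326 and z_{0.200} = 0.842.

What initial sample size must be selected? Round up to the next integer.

n = 136

n = [z_α·√(p₀q₀) + z_β·√(p₁q₁)]² / (p₁ − p₀)²
  = [2.326·√(0.84·0.16) + 0.842·√(0.94·0.06)]² / (0.10)²
  = [2.326·0.3666 + 0.842·0.2375]² / 0.0100
  = [1.0527]² / 0.0100
  = 110.82
Adjust for 82% response: 110.82 / 0.82 = 135.14.
Round up → n = 136.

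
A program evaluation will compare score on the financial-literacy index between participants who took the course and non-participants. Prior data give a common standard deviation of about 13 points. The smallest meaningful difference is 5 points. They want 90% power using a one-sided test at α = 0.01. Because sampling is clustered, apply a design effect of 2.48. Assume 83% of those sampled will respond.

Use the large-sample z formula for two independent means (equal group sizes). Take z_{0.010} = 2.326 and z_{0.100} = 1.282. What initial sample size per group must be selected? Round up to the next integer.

n = (z_α + z_β)² · (σ₁² + σ₂²) / δ²
  = (2.326 + 1.282)² · (2·13² = 338) / 5²
  = 13.0177 · 338 / 25
  = 176.00
Design effect: 2.48 × 176.00 = 436.48.
Adjust for 83% response: 436.48 / 0.83 = 525.88.
Round up → n = 526 per group.

n = 526 per group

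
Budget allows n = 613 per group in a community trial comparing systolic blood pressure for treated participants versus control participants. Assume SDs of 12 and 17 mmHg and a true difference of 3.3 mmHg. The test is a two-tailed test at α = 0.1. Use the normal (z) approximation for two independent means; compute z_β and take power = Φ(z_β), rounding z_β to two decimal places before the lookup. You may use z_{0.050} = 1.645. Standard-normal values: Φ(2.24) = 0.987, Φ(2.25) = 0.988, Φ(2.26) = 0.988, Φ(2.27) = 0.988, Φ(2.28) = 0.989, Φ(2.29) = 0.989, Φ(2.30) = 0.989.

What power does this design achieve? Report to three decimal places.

Power ≈ 0.989

z_β = δ·√(n/(σ₁²+σ₂²)) − z_{α/2}
    = 3.3 · √(613/433) − 1.645
    = 3.3 · 1.18983 − 1.645
    = 3.9265 − 1.645 = 2.2815 → 2.28
Power = Φ(2.28) = 0.989.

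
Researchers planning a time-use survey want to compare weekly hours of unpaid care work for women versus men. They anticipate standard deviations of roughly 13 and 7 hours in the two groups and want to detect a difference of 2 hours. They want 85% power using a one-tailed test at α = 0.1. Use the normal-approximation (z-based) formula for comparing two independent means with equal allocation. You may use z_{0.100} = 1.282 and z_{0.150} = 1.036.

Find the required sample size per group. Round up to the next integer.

n = 293 per group

n = (z_α + z_β)² · (σ₁² + σ₂²) / δ²
  = (1.282 + 1.036)² · (13² + 7² = 218) / 2²
  = 5.3731 · 218 / 4
  = 292.84
Round up → n = 293 per group.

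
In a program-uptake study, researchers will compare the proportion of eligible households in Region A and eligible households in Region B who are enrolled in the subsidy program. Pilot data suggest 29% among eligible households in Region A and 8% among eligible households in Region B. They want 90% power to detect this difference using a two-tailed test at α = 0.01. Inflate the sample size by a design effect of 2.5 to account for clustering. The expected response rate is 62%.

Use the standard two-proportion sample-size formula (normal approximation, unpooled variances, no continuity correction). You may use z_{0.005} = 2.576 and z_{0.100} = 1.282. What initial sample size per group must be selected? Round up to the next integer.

n = (z_{α/2} + z_β)² · [p₁(1−p₁) + p₂(1−p₂)] / (p₁ − p₂)²
  = (2.576 + 1.282)² · (0.29·0.71 + 0.08·0.92) / (0.21)²
  = (3.858)² · (0.2059 + 0.0736) / 0.0441
  = 14.8842 · 0.2795 / 0.0441
  = 94.33
Design effect: 2.5 × 94.33 = 235.83.
Adjust for 62% response: 235.83 / 0.62 = 380.38.
Round up → n = 381 per group.

n = 381 per group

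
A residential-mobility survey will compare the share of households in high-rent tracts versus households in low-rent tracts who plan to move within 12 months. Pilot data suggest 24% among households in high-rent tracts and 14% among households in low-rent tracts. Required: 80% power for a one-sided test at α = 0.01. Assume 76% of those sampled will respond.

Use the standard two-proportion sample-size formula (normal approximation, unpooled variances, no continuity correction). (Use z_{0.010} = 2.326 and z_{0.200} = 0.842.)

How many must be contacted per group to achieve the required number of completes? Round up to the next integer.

n = (z_α + z_β)² · [p₁(1−p₁) + p₂(1−p₂)] / (p₁ − p₂)²
  = (2.326 + 0.842)² · (0.24·0.76 + 0.14·0.86) / (0.10)²
  = (3.168)² · (0.1824 + 0.1204) / 0.0100
  = 10.0362 · 0.3028 / 0.0100
  = 303.90
Adjust for 76% response: 303.90 / 0.76 = 399.86.
Round up → n = 400 per group.

n = 400 per group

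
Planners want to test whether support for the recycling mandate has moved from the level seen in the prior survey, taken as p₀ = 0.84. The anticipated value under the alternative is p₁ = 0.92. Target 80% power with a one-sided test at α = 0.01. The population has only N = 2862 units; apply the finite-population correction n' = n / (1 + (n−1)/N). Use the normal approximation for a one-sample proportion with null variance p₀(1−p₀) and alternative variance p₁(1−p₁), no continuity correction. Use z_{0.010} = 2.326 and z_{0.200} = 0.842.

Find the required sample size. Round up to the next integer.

n = [z_α·√(p₀q₀) + z_β·√(p₁q₁)]² / (p₁ − p₀)²
  = [2.326·√(0.84·0.16) + 0.842·√(0.92·0.08)]² / (0.08)²
  = [2.326·0.3666 + 0.842·0.2713]² / 0.0064
  = [1.0812]² / 0.0064
  = 182.64
Finite-population correction (N = 2862): 182.64 / (1 + (182.64 − 1)/2862) = 171.74.
Round up → n = 172.

n = 172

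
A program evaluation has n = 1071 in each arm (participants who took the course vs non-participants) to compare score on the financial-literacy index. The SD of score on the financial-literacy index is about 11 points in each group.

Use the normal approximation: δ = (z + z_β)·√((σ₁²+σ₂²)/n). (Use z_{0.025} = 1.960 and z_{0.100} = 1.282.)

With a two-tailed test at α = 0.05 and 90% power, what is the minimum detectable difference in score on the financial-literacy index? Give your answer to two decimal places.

Minimum detectable difference ≈ 1.54 points

δ = (z_{α/2} + z_β) · √((σ₁²+σ₂²)/n)
  = (1.960 + 1.282) · √(242/1071)
  = 3.242 · √0.22596
  = 3.242 · 0.4753
  = 1.5411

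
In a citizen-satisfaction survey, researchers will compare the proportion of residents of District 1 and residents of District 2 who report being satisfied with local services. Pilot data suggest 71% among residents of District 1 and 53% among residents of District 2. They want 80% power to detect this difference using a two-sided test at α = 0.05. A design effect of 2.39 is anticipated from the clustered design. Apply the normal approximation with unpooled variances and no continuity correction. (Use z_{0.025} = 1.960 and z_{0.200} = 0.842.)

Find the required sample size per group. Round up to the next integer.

n = (z_{α/2} + z_β)² · [p₁(1−p₁) + p₂(1−p₂)] / (p₁ − p₂)²
  = (1.960 + 0.842)² · (0.71·0.29 + 0.53·0.47) / (0.18)²
  = (2.802)² · (0.2059 + 0.2491) / 0.0324
  = 7.8512 · 0.4550 / 0.0324
  = 110.26
Design effect: 2.39 × 110.26 = 263.51.
Round up → n = 264 per group.

n = 264 per group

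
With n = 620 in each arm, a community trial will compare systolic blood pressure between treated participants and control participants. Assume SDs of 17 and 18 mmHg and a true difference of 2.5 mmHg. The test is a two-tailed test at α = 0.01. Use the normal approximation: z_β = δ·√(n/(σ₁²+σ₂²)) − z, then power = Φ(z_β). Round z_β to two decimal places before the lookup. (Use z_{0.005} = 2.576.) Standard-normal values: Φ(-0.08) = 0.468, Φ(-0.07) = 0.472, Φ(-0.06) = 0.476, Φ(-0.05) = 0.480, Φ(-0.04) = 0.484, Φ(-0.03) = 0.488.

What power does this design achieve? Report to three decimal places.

Power ≈ 0.476

z_β = δ·√(n/(σ₁²+σ₂²)) − z_{α/2}
    = 2.5 · √(620/613) − 2.576
    = 2.5 · 1.00569 − 2.576
    = 2.5142 − 2.576 = -0.0618 → -0.06
Power = Φ(-0.06) = 0.476.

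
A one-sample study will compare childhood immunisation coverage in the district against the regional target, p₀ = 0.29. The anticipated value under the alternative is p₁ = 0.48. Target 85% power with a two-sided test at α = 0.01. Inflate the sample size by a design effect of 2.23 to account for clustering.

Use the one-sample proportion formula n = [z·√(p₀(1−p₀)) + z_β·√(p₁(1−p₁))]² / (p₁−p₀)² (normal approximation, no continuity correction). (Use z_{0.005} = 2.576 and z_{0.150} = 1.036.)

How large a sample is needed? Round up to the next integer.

n = 176

n = [z_{α/2}·√(p₀q₀) + z_β·√(p₁q₁)]² / (p₁ − p₀)²
  = [2.576·√(0.29·0.71) + 1.036·√(0.48·0.52)]² / (0.19)²
  = [2.576·0.4538 + 1.036·0.4996]² / 0.0361
  = [1.6865]² / 0.0361
  = 78.79
Design effect: 2.23 × 78.79 = 175.69.
Round up → n = 176.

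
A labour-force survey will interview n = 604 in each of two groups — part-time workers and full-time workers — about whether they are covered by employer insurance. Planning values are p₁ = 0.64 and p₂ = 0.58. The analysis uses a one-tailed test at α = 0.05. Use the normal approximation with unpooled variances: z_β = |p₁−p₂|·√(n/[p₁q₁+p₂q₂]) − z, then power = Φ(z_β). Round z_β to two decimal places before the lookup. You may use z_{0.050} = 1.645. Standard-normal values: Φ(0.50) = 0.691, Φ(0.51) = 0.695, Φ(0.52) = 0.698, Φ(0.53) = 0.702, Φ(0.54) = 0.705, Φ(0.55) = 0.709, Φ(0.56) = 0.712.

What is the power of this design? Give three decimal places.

z_β = |p₁−p₂|·√(n/[p₁q₁+p₂q₂]) − z_α
    = 0.06 · √(604/0.4740) − 1.645
    = 0.06 · 35.6968 − 1.645
    = 2.1418 − 1.645 = 0.4968 → 0.50
Power = Φ(0.50) = 0.691.

Power ≈ 0.691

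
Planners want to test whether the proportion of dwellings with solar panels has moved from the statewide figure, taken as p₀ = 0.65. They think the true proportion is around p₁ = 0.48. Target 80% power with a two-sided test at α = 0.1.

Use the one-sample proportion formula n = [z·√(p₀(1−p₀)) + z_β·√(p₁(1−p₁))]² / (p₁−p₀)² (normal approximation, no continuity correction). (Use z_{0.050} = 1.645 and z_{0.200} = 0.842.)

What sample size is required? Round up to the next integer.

n = 51

n = [z_{α/2}·√(p₀q₀) + z_β·√(p₁q₁)]² / (p₁ − p₀)²
  = [1.645·√(0.65·0.35) + 0.842·√(0.48·0.52)]² / (-0.17)²
  = [1.645·0.4770 + 0.842·0.4996]² / 0.0289
  = [1.2053]² / 0.0289
  = 50.27
Round up → n = 51.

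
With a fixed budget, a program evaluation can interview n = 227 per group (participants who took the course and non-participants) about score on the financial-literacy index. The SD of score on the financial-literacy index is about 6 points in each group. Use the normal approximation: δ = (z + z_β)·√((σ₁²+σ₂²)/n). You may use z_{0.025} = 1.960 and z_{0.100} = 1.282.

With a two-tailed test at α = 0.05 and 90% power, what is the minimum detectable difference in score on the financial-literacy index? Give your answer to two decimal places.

δ = (z_{α/2} + z_β) · √((σ₁²+σ₂²)/n)
  = (1.960 + 1.282) · √(72/227)
  = 3.242 · √0.31718
  = 3.242 · 0.5632
  = 1.8259

Minimum detectable difference ≈ 1.83 points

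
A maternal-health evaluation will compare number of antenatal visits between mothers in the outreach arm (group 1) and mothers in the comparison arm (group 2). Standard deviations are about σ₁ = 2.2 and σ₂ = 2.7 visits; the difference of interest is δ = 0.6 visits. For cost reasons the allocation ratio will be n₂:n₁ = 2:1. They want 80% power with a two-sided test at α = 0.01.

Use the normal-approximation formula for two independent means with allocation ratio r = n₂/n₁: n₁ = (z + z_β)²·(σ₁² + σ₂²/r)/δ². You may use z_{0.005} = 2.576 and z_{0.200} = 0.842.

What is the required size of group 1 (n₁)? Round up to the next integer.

n₁ = 276

n₁ = (z_{α/2} + z_β)² · (σ₁² + σ₂²/r) / δ²
   = (2.576 + 0.842)² · (2.2² + 2.7²/2) / 0.6²
   = 11.6827 · (4.84 + 3.645) / 0.36
   = 11.6827 · 8.485 / 0.36
   = 275.36
Round up → n₁ = 276; n₂ = r·n₁ = 2 × 276 = 552.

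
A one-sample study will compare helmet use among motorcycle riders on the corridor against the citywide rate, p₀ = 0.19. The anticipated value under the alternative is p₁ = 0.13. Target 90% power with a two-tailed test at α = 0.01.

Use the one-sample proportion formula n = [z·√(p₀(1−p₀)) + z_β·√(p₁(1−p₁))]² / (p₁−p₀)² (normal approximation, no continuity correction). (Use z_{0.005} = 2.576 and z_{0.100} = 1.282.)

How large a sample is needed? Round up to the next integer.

n = 578

n = [z_{α/2}·√(p₀q₀) + z_β·√(p₁q₁)]² / (p₁ − p₀)²
  = [2.576·√(0.19·0.81) + 1.282·√(0.13·0.87)]² / (-0.06)²
  = [2.576·0.3923 + 1.282·0.3363]² / 0.0036
  = [1.4417]² / 0.0036
  = 577.37
Round up → n = 578.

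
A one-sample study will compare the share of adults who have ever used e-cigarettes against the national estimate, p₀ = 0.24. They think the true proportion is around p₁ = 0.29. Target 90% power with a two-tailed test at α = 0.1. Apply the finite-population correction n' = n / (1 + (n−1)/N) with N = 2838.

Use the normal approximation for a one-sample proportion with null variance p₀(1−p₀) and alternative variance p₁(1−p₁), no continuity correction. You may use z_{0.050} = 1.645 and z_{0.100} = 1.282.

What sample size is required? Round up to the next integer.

n = 536

n = [z_{α/2}·√(p₀q₀) + z_β·√(p₁q₁)]² / (p₁ − p₀)²
  = [1.645·√(0.24·0.76) + 1.282·√(0.29·0.71)]² / (0.05)²
  = [1.645·0.4271 + 1.282·0.4538]² / 0.0025
  = [1.2843]² / 0.0025
  = 659.74
Finite-population correction (N = 2838): 659.74 / (1 + (659.74 − 1)/2838) = 535.46.
Round up → n = 536.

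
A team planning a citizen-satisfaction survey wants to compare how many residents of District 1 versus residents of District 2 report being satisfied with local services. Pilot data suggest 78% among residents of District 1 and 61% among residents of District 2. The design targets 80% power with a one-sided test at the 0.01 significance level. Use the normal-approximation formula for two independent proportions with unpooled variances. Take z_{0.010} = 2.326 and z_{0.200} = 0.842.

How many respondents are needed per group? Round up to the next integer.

n = (z_α + z_β)² · [p₁(1−p₁) + p₂(1−p₂)] / (p₁ − p₂)²
  = (2.326 + 0.842)² · (0.78·0.22 + 0.61·0.39) / (0.17)²
  = (3.168)² · (0.1716 + 0.2379) / 0.0289
  = 10.0362 · 0.4095 / 0.0289
  = 142.21
Round up → n = 143 per group.

n = 143 per group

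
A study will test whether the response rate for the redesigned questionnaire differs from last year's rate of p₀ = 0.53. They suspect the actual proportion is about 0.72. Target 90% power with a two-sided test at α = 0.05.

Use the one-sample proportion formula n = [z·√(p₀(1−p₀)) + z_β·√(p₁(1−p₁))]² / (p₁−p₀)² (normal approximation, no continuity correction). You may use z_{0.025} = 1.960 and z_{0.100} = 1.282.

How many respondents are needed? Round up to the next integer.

n = [z_{α/2}·√(p₀q₀) + z_β·√(p₁q₁)]² / (p₁ − p₀)²
  = [1.960·√(0.53·0.47) + 1.282·√(0.72·0.28)]² / (0.19)²
  = [1.960·0.4991 + 1.282·0.4490]² / 0.0361
  = [1.5539]² / 0.0361
  = 66.88
Round up → n = 67.

n = 67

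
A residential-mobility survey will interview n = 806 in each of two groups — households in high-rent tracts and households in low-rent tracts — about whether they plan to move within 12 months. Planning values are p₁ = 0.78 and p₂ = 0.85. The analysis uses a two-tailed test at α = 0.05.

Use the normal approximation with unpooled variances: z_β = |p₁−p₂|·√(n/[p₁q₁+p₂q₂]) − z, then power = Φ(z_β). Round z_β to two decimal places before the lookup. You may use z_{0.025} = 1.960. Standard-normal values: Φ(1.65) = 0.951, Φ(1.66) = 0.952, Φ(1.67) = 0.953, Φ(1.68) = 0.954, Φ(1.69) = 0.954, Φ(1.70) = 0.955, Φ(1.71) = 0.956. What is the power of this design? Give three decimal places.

z_β = |p₁−p₂|·√(n/[p₁q₁+p₂q₂]) − z_{α/2}
    = 0.07 · √(806/0.2991) − 1.960
    = 0.07 · 51.9110 − 1.960
    = 3.6338 − 1.960 = 1.6738 → 1.67
Power = Φ(1.67) = 0.953.

Power ≈ 0.953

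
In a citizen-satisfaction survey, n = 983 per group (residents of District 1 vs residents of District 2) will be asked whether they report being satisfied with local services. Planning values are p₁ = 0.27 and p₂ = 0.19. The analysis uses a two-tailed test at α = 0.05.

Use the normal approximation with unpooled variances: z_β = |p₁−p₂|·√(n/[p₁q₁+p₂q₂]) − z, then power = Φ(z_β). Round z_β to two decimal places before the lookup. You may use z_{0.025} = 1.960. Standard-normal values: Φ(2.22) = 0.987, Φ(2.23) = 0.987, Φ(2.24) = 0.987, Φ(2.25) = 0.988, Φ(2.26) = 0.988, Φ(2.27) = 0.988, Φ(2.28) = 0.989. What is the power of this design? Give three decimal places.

Power ≈ 0.988

z_β = |p₁−p₂|·√(n/[p₁q₁+p₂q₂]) − z_{α/2}
    = 0.08 · √(983/0.3510) − 1.960
    = 0.08 · 52.9204 − 1.960
    = 4.2336 − 1.960 = 2.2736 → 2.27
Power = Φ(2.27) = 0.988.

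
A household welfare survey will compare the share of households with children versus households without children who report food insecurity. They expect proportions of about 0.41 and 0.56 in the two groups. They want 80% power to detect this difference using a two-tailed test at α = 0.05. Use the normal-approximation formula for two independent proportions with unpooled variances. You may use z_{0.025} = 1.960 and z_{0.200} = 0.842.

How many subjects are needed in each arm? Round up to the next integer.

n = (z_{α/2} + z_β)² · [p₁(1−p₁) + p₂(1−p₂)] / (p₁ − p₂)²
  = (1.960 + 0.842)² · (0.41·0.59 + 0.56·0.44) / (-0.15)²
  = (2.802)² · (0.2419 + 0.2464) / 0.0225
  = 7.8512 · 0.4883 / 0.0225
  = 170.39
Round up → n = 171 per group.

n = 171 per group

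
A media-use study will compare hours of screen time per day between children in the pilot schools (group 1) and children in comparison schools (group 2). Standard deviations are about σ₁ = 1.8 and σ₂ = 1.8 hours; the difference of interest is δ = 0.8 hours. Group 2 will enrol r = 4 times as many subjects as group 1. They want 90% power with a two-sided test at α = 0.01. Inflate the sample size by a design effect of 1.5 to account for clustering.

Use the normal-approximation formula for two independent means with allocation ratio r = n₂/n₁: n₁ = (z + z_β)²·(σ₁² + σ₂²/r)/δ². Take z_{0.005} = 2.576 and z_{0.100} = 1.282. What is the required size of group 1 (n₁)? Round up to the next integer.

n₁ = 142

n₁ = (z_{α/2} + z_β)² · (σ₁² + σ₂²/r) / δ²
   = (2.576 + 1.282)² · (1.8² + 1.8²/4) / 0.8²
   = 14.8842 · (3.24 + 0.81) / 0.64
   = 14.8842 · 4.05 / 0.64
   = 94.19
Design effect: 1.5 × 94.19 = 141.28.
Round up → n₁ = 142; n₂ = r·n₁ = 4 × 142 = 568.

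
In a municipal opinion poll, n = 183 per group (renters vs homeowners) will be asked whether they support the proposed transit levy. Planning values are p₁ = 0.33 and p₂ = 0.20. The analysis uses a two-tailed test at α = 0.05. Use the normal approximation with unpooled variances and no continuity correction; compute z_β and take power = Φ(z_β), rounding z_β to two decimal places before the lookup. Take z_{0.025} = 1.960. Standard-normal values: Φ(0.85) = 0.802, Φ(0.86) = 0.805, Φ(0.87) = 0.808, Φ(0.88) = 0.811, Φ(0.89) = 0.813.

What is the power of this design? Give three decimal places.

Power ≈ 0.813

z_β = |p₁−p₂|·√(n/[p₁q₁+p₂q₂]) − z_{α/2}
    = 0.13 · √(183/0.3811) − 1.960
    = 0.13 · 21.9132 − 1.960
    = 2.8487 − 1.960 = 0.8887 → 0.89
Power = Φ(0.89) = 0.813.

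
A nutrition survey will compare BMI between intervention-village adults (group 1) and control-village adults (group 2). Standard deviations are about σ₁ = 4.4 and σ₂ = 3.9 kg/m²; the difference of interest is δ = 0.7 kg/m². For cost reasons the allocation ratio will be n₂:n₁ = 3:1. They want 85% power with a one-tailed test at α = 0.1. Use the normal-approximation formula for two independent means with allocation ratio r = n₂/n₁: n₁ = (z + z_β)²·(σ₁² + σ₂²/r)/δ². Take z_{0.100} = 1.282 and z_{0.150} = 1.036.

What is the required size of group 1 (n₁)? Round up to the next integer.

n₁ = 268

n₁ = (z_α + z_β)² · (σ₁² + σ₂²/r) / δ²
   = (1.282 + 1.036)² · (4.4² + 3.9²/3) / 0.7²
   = 5.3731 · (19.36 + 5.07) / 0.49
   = 5.3731 · 24.43 / 0.49
   = 267.89
Round up → n₁ = 268; n₂ = r·n₁ = 3 × 268 = 804.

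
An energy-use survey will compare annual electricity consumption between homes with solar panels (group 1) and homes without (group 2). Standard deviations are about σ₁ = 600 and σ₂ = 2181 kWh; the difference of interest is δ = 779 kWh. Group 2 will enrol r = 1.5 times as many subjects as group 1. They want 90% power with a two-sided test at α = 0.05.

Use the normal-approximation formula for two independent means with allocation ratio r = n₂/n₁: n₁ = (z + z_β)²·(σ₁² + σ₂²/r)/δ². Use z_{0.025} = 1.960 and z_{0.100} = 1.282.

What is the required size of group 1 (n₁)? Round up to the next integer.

n₁ = 62

n₁ = (z_{α/2} + z_β)² · (σ₁² + σ₂²/r) / δ²
   = (1.960 + 1.282)² · (600² + 2181²/1.5) / 779²
   = 10.5106 · (360000 + 3171174) / 606841
   = 10.5106 · 3531174 / 606841
   = 61.16
Round up → n₁ = 62; n₂ = r·n₁ = 1.5 × 62 = 93.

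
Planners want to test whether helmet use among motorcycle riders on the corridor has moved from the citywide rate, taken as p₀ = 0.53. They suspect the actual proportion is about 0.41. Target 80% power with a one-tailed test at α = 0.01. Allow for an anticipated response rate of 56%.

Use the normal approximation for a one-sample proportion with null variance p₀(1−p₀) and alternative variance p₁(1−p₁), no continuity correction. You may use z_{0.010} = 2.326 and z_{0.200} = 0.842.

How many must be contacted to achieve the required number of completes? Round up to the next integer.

n = [z_α·√(p₀q₀) + z_β·√(p₁q₁)]² / (p₁ − p₀)²
  = [2.326·√(0.53·0.47) + 0.842·√(0.41·0.59)]² / (-0.12)²
  = [2.326·0.4991 + 0.842·0.4918]² / 0.0144
  = [1.5750]² / 0.0144
  = 172.27
Adjust for 56% response: 172.27 / 0.56 = 307.63.
Round up → n = 308.

n = 308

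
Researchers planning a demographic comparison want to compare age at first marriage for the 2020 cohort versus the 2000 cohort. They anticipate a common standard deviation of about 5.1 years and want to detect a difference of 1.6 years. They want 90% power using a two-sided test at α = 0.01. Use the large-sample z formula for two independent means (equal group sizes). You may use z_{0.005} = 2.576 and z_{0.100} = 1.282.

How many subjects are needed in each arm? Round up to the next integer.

n = 303 per group

n = (z_{α/2} + z_β)² · (σ₁² + σ₂²) / δ²
  = (2.576 + 1.282)² · (2·5.1² = 52.02) / 1.6²
  = 14.8842 · 52.02 / 2.56
  = 302.45
Round up → n = 303 per group.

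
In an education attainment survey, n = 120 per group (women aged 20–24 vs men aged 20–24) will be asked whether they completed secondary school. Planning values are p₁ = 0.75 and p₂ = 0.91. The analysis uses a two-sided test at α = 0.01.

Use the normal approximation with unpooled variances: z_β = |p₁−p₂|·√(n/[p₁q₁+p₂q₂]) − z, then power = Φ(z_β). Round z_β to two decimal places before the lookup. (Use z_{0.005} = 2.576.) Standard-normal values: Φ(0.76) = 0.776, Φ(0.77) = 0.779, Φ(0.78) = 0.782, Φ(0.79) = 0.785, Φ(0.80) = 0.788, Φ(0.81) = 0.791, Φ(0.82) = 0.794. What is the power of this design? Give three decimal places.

Power ≈ 0.788

z_β = |p₁−p₂|·√(n/[p₁q₁+p₂q₂]) − z_{α/2}
    = 0.16 · √(120/0.2694) − 2.576
    = 0.16 · 21.1053 − 2.576
    = 3.3769 − 2.576 = 0.8009 → 0.80
Power = Φ(0.80) = 0.788.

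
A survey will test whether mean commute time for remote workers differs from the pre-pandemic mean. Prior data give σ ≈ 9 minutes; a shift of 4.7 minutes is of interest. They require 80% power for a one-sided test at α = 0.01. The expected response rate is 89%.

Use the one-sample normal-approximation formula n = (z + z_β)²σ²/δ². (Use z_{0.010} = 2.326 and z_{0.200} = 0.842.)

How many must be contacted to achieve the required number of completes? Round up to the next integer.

n = (z_α + z_β)² · σ² / δ²
  = (2.326 + 0.842)² · 9² / 4.7²
  = 10.0362 · 81 / 22.09
  = 36.80
Adjust for 89% response: 36.80 / 0.89 = 41.35.
Round up → n = 42.

n = 42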